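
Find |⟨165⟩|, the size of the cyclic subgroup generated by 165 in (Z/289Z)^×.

Since 165 ∈ (Z/289Z)^×, its order divides φ(289) = φ(17^2) = 17·(17−1) = 272 = 2^4 · 17.
Divisors of 272: 1, 2, 4, 8, 16, 17, 34, 68, 136, 272.
Compute 165^d (mod 289) for the divisors d until we hit 1:
165^1 ≡ 165 (mod 289)
165^2 ≡ 59 (mod 289)
165^4 ≡ 13 (mod 289)
165^8 ≡ 169 (mod 289)
165^16 ≡ 239 (mod 289)
165^17 ≡ 131 (mod 289)
165^34 ≡ 110 (mod 289)
165^68 ≡ 251 (mod 289)
165^136 ≡ 288 (mod 289)
165^272 ≡ 1 (mod 289) ✓
So ord_289(165) = 272.

272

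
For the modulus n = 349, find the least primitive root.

2

φ(349) = 349 − 1 = 348 = 2^2 · 3 · 29.
g is a primitive root iff g^(348/q) ≢ 1 (mod 349) for each prime q ∈ {2, 3, 29}.
g = 2: 2^174 ≡ 348; 2^116 ≡ 226; 2^12 ≡ 257 — none is 1, so 2 is a primitive root.
The smallest primitive root modulo 349 is 2.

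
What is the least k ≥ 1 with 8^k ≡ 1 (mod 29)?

28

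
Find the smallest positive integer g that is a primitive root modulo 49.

φ(49) = φ(7^2) = 7·(7−1) = 42 = 2 · 3 · 7.
Test candidates g = 2, 3, … against the prime factors q ∈ {2, 3, 7} of φ(49): g is a generator iff g^(42/q) ≢ 1 for every such q.
g = 2: 2^21 ≡ 1 — hits 1, so not a primitive root.
g = 3: 3^21 ≡ 48; 3^14 ≡ 30; 3^6 ≡ 43 — none is 1, so 3 is a primitive root.
So 3 is the smallest generator of (Z/49Z)^×.

3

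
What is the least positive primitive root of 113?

3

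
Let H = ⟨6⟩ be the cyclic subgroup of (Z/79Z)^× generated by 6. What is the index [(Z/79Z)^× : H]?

1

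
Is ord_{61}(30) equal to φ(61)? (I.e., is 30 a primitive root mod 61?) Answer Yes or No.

Yes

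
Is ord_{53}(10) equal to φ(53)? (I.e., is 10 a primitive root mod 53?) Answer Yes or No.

φ(53) = 53 − 1 = 52 = 2^2 · 13.
Test 10^(52/q) mod 53 for each prime factor q of 52:
10^26 ≡ 1 (mod 53)  [q = 2: ≡ 1 ✗]
10^4 ≡ 36 (mod 53)  [q = 13: ≢ 1 ✓]
10^26 ≡ 1 shows ord(10) | 26, strictly less than φ(53); not a primitive root.

No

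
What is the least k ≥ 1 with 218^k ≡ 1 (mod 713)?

22

By Lagrange's theorem, ord_713(218) divides φ(713) = φ(23·31) = (23−1)·(31−1) = 22·30 = 660 = 2^2 · 3 · 5 · 11.
Divisors of 660: 1, 2, 3, 4, 5, 6, 10, 11, 12, 15, 20, 22, 30, 33, 44, 55, 60, 66, 110, 132, 165, 220, 330, 660.
Check 218^d mod 713 for each divisor in increasing order:
218^1 ≡ 218
218^2 ≡ 466
218^3 ≡ 342
218^4 ≡ 404
218^5 ≡ 373
218^6 ≡ 32
218^10 ≡ 94
218^11 ≡ 528
218^12 ≡ 311
218^15 ≡ 125
218^20 ≡ 280
218^22 ≡ 1
The smallest such exponent is 22, so the order of 218 is 22.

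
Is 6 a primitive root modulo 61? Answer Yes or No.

φ(61) = 61 − 1 = 60 = 2^2 · 3 · 5.
It suffices to check that the order of 6 is not a proper divisor of 60: compute 6^(60/q) for q ∈ {2, 3, 5}.
6^30 ≡ 60 (mod 61)  [q = 2: ≢ 1 ✓]
6^20 ≡ 47 (mod 61)  [q = 3: ≢ 1 ✓]
6^12 ≡ 20 (mod 61)  [q = 5: ≢ 1 ✓]
None equal 1, so ord_61(6) = 60: 6 is a primitive root.

Yes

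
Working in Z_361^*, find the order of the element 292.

By Lagrange's theorem, ord_361(292) divides φ(361) = φ(19^2) = 19·(19−1) = 342 = 2 · 3^2 · 19.
Divisors of 342: 1, 2, 3, 6, 9, 18, 19, 38, 57, 114, 171, 342.
Evaluate successive powers at the divisors of 342:
292^1 ≡ 292 (mod 361)
292^2 ≡ 68 (mod 361)
292^3 ≡ 1 (mod 361) ✓
So ord_361(292) = 3.

3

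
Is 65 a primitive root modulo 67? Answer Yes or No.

φ(67) = 67 − 1 = 66 = 2 · 3 · 11.
65 is a primitive root mod 67 iff 65^(φ(67)/q) ≢ 1 for every prime q | φ(67), i.e. q ∈ {2, 3, 11}.
65^33 ≡ 1 (mod 67)  [q = 2: ≡ 1 ✗]
65^22 ≡ 37 (mod 67)  [q = 3: ≢ 1 ✓]
65^6 ≡ 64 (mod 67)  [q = 11: ≢ 1 ✓]
Since 65^33 ≡ 1, the order of 65 divides 33 < 66, so 65 is not a primitive root.

No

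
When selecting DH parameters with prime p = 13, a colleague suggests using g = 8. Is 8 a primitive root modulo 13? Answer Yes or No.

No

φ(13) = 13 − 1 = 12 = 2^2 · 3.
Test 8^(12/q) mod 13 for each prime factor q of 12:
8^6 ≡ 12 (mod 13)  [q = 2: ≢ 1 ✓]
8^4 ≡ 1 (mod 13)  [q = 3: ≡ 1 ✗]
The check at q = 3 fails, so 8 generates a proper subgroup.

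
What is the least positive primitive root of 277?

5

φ(277) = 277 − 1 = 276 = 2^2 · 3 · 23.
g is a primitive root iff g^(276/q) ≢ 1 (mod 277) for each prime q ∈ {2, 3, 23}.
g = 2: 2^138 ≡ 276; 2^92 ≡ 1 — hits 1, so not a primitive root.
g = 3: 3^138 ≡ 1 — hits 1, so not a primitive root.
g = 4: 4^138 ≡ 1 — hits 1, so not a primitive root.
g = 5: 5^138 ≡ 276; 5^92 ≡ 116; 5^12 ≡ 27 — none is 1, so 5 is a primitive root.
Hence the least primitive root of 277 is 5.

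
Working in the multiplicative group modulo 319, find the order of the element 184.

ord(184) | φ(319) = φ(11·29) = (11−1)·(29−1) = 10·28 = 280 = 2^3 · 5 · 7.
Divisors of 280: 1, 2, 4, 5, 7, 8, 10, 14, 20, 28, 35, 40, 56, 70, 140, 280.
Test each divisor d:
184^1 ≡ 184
184^2 ≡ 42
184^4 ≡ 169
184^5 ≡ 153
184^7 ≡ 46
184^8 ≡ 170
184^10 ≡ 122
184^14 ≡ 202
184^20 ≡ 210
184^28 ≡ 291
184^35 ≡ 307
184^40 ≡ 78
184^56 ≡ 146
184^70 ≡ 144
184^140 ≡ 1
The smallest such exponent is 140, so the order of 184 is 140.

140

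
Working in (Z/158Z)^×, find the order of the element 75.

78

Since 75 ∈ (Z/158Z)^×, its order divides φ(158) = φ(2)·φ(79) = 1·78 = 78 = 2 · 3 · 13.
Divisors of 78: 1, 2, 3, 6, 13, 26, 39, 78.
Evaluate successive powers at the divisors of 78:
75^1 ≡ 75 (mod 158)
75^2 ≡ 95 (mod 158)
75^3 ≡ 15 (mod 158)
75^6 ≡ 67 (mod 158)
75^13 ≡ 135 (mod 158)
75^26 ≡ 55 (mod 158)
75^39 ≡ 157 (mod 158)
75^78 ≡ 1 (mod 158) ✓
Therefore the multiplicative order of 75 modulo 158 is 78.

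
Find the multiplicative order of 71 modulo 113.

16

ord(71) | φ(113) = 113 − 1 = 112 = 2^4 · 7.
Divisors of 112: 1, 2, 4, 7, 8, 14, 16, 28, 56, 112.
Check 71^d mod 113 for each divisor in increasing order:
71^1 ≡ 71 (mod 113)
71^2 ≡ 69 (mod 113)
71^4 ≡ 15 (mod 113)
71^7 ≡ 35 (mod 113)
71^8 ≡ 112 (mod 113)
71^14 ≡ 95 (mod 113)
71^16 ≡ 1 (mod 113) ✓
Therefore the multiplicative order of 71 modulo 113 is 16.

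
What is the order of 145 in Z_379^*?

18

By Lagrange's theorem, ord_379(145) divides φ(379) = 379 − 1 = 378 = 2 · 3^3 · 7.
Divisors of 378: 1, 2, 3, 6, 7, 9, 14, 18, 21, 27, 42, 54, 63, 126, 189, 378.
Test each divisor d:
145^1 ≡ 145
145^2 ≡ 180
145^3 ≡ 328
145^6 ≡ 327
145^7 ≡ 40
145^9 ≡ 378
145^14 ≡ 84
145^18 ≡ 1
So ord_379(145) = 18.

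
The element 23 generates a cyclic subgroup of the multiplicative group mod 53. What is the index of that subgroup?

Since 23 ∈ (Z/53Z)^×, its order divides φ(53) = 53 − 1 = 52 = 2^2 · 13.
Divisors of 52: 1, 2, 4, 13, 26, 52.
Evaluate successive powers at the divisors of 52:
23^1 ≡ 23
23^2 ≡ 52
23^4 ≡ 1
So ord_53(23) = 4, hence |⟨23⟩| = 4.
Index = |(Z/53Z)^×| / |⟨23⟩| = 52 / 4 = 13.

13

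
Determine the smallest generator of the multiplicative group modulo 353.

φ(353) = 353 − 1 = 352 = 2^5 · 11.
Test candidates g = 2, 3, … against the prime factors q ∈ {2, 11} of φ(353): g is a generator iff g^(352/q) ≢ 1 for every such q.
g = 2: 2^176 ≡ 1 — hits 1, so not a primitive root.
g = 3: 3^176 ≡ 352; 3^32 ≡ 140 — none is 1, so 3 is a primitive root.
Hence the least primitive root of 353 is 3.

3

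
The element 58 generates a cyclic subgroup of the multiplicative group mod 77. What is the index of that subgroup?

The order of 58 must divide φ(77) = φ(7·11) = (7−1)·(11−1) = 6·10 = 60 = 2^2 · 3 · 5.
Divisors of 60: 1, 2, 3, 4, 5, 6, 10, 12, 15, 20, 30, 60.
Test each divisor d:
58^1 ≡ 58
58^2 ≡ 53
58^3 ≡ 71
58^4 ≡ 37
58^5 ≡ 67
58^6 ≡ 36
58^10 ≡ 23
58^12 ≡ 64
58^15 ≡ 1
Thus |⟨58⟩| = ord(58) = 15.
The index is φ(77) / ord(58) = 60 / 15 = 4.

4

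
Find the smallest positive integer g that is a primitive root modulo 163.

2

φ(163) = 163 − 1 = 162 = 2 · 3^4.
g is a primitive root iff g^(162/q) ≢ 1 (mod 163) for each prime q ∈ {2, 3}.
g = 2: 2^81 ≡ 162; 2^54 ≡ 104 — none is 1, so 2 is a primitive root.
So 2 is the smallest generator of (Z/163Z)^×.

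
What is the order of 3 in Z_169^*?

By Lagrange's theorem, ord_169(3) divides φ(169) = φ(13^2) = 13·(13−1) = 156 = 2^2 · 3 · 13.
Divisors of 156: 1, 2, 3, 4, 6, 12, 13, 26, 39, 52, 78, 156.
Check 3^d mod 169 for each divisor in increasing order:
3^1 ≡ 3 (mod 169)
3^2 ≡ 9 (mod 169)
3^3 ≡ 27 (mod 169)
3^4 ≡ 81 (mod 169)
3^6 ≡ 53 (mod 169)
3^12 ≡ 105 (mod 169)
3^13 ≡ 146 (mod 169)
3^26 ≡ 22 (mod 169)
3^39 ≡ 1 (mod 169) ✓
Therefore the multiplicative order of 3 modulo 169 is 39.

39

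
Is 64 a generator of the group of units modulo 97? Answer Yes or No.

φ(97) = 97 − 1 = 96 = 2^5 · 3.
An element g generates (Z/97Z)^× iff g^(96/q) ≢ 1 (mod 97) for each prime q ∈ {2, 3}.
64^48 ≡ 1 (mod 97)  [q = 2: ≡ 1 ✗]
64^32 ≡ 1 (mod 97)  [q = 3: ≡ 1 ✗]
The check at q = 2 fails, so 64 generates a proper subgroup.

No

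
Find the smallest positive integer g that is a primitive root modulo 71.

7

φ(71) = 71 − 1 = 70 = 2 · 5 · 7.
g is a primitive root iff g^(70/q) ≢ 1 (mod 71) for each prime q ∈ {2, 5, 7}.
g = 2: 2^35 ≡ 1 — hits 1, so not a primitive root.
g = 3: 3^35 ≡ 1 — hits 1, so not a primitive root.
g = 4: 4^35 ≡ 1 — hits 1, so not a primitive root.
g = 5: 5^35 ≡ 1 — hits 1, so not a primitive root.
g = 6: 6^35 ≡ 1 — hits 1, so not a primitive root.
g = 7: 7^35 ≡ 70; 7^14 ≡ 54; 7^10 ≡ 45 — none is 1, so 7 is a primitive root.
The smallest primitive root modulo 71 is 7.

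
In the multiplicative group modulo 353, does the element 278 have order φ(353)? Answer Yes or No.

φ(353) = 353 − 1 = 352 = 2^5 · 11.
An element g generates (Z/353Z)^× iff g^(352/q) ≢ 1 (mod 353) for each prime q ∈ {2, 11}.
278^176 ≡ 352 (mod 353)  [q = 2: ≢ 1 ✓]
278^32 ≡ 131 (mod 353)  [q = 11: ≢ 1 ✓]
Every test exponent gives a nontrivial residue, hence 278 generates the full group.

Yes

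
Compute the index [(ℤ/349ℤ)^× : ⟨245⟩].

4

The order of 245 must divide φ(349) = 349 − 1 = 348 = 2^2 · 3 · 29.
Divisors of 348: 1, 2, 3, 4, 6, 12, 29, 58, 87, 116, 174, 348.
Compute 245^d (mod 349) for the divisors d until we hit 1:
245^1 ≡ 245 (mod 349)
245^2 ≡ 346 (mod 349)
245^3 ≡ 312 (mod 349)
245^4 ≡ 9 (mod 349)
245^6 ≡ 322 (mod 349)
245^12 ≡ 31 (mod 349)
245^29 ≡ 226 (mod 349)
245^58 ≡ 122 (mod 349)
245^87 ≡ 1 (mod 349) ✓
The order of 245 is 87, so the subgroup it generates has 87 elements.
[(Z/349Z)^× : ⟨245⟩] = 348/87 = 4.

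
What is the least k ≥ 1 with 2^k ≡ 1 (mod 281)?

70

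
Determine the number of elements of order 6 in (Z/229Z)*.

φ(229) = 229 − 1 = 228 = 2^2 · 3 · 19.
Since (Z/229Z)^× is cyclic of order 228, the number of elements of order d is φ(d) when d | 228 and 0 otherwise.
6 = 2 · 3 divides 228, and φ(6) = 2.

2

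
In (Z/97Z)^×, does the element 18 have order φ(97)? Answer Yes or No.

No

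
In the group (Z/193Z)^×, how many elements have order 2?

φ(193) = 193 − 1 = 192 = 2^6 · 3.
In a cyclic group of order 192, there are φ(d) elements of order d for each divisor d of 192, and zero for non-divisors.
2 | 192, and φ(2) = 2 − 1 = 1.

1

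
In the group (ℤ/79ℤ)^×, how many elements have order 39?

24

φ(79) = 79 − 1 = 78 = 2 · 3 · 13.
(Z/79Z)^× is cyclic (|G| = 78); a cyclic group of order m has exactly φ(d) elements of each order d | m, and none otherwise.
39 = 3 · 13 divides 78, and φ(39) = 24.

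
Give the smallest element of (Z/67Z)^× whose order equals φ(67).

φ(67) = 67 − 1 = 66 = 2 · 3 · 11.
g is a primitive root iff g^(66/q) ≢ 1 (mod 67) for each prime q ∈ {2, 3, 11}.
g = 2: 2^33 ≡ 66; 2^22 ≡ 37; 2^6 ≡ 64 — none is 1, so 2 is a primitive root.
Hence the least primitive root of 67 is 2.

2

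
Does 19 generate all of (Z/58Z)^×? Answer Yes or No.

φ(58) = φ(2)·φ(29) = 1·28 = 28 = 2^2 · 7.
19 is a primitive root mod 58 iff 19^(φ(58)/q) ≢ 1 for every prime q | φ(58), i.e. q ∈ {2, 7}.
19^14 ≡ 57 (mod 58)  [q = 2: ≢ 1 ✓]
19^4 ≡ 53 (mod 58)  [q = 7: ≢ 1 ✓]
All checks pass, so 19 has order 28 and is a primitive root modulo 58.

Yes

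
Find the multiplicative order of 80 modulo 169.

By Lagrange's theorem, ord_169(80) divides φ(169) = φ(13^2) = 13·(13−1) = 156 = 2^2 · 3 · 13.
Divisors of 156: 1, 2, 3, 4, 6, 12, 13, 26, 39, 52, 78, 156.
Check 80^d mod 169 for each divisor in increasing order:
80^1 ≡ 80
80^2 ≡ 147
80^3 ≡ 99
80^4 ≡ 146
80^6 ≡ 168
80^12 ≡ 1
So ord_169(80) = 12.

12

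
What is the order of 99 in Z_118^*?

58

ord(99) | φ(118) = φ(2)·φ(59) = 1·58 = 58 = 2 · 29.
Divisors of 58: 1, 2, 29, 58.
Compute 99^d (mod 118) for the divisors d until we hit 1:
99^1 ≡ 99
99^2 ≡ 7
99^29 ≡ 117
99^58 ≡ 1
The smallest such exponent is 58, so the order of 99 is 58.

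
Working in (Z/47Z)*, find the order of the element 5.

46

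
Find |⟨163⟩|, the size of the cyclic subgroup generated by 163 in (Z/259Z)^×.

The order of 163 must divide φ(259) = φ(7·37) = (7−1)·(37−1) = 6·36 = 216 = 2^3 · 3^3.
Divisors of 216: 1, 2, 3, 4, 6, 8, 9, 12, 18, 24, 27, 36, 54, 72, 108, 216.
Compute 163^d (mod 259) for the divisors d until we hit 1:
163^1 ≡ 163 (mod 259)
163^2 ≡ 151 (mod 259)
163^3 ≡ 8 (mod 259)
163^4 ≡ 9 (mod 259)
163^6 ≡ 64 (mod 259)
163^8 ≡ 81 (mod 259)
163^9 ≡ 253 (mod 259)
163^12 ≡ 211 (mod 259)
163^18 ≡ 36 (mod 259)
163^24 ≡ 232 (mod 259)
163^27 ≡ 43 (mod 259)
163^36 ≡ 1 (mod 259) ✓
So ord_259(163) = 36.

36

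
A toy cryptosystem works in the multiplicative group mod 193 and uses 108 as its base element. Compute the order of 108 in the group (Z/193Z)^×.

By Lagrange's theorem, ord_193(108) divides φ(193) = 193 − 1 = 192 = 2^6 · 3.
Divisors of 192: 1, 2, 3, 4, 6, 8, 12, 16, 24, 32, 48, 64, 96, 192.
Compute 108^d (mod 193) for the divisors d until we hit 1:
108^1 ≡ 108
108^2 ≡ 84
108^3 ≡ 1
The smallest such exponent is 3, so the order of 108 is 3.

3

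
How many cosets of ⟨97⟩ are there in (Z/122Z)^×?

Since 97 ∈ (Z/122Z)^×, its order divides φ(122) = φ(2)·φ(61) = 1·60 = 60 = 2^2 · 3 · 5.
Divisors of 60: 1, 2, 3, 4, 5, 6, 10, 12, 15, 20, 30, 60.
Test each divisor d:
97^1 ≡ 97 (mod 122)
97^2 ≡ 15 (mod 122)
97^3 ≡ 113 (mod 122)
97^4 ≡ 103 (mod 122)
97^5 ≡ 109 (mod 122)
97^6 ≡ 81 (mod 122)
97^10 ≡ 47 (mod 122)
97^12 ≡ 95 (mod 122)
97^15 ≡ 121 (mod 122)
97^20 ≡ 13 (mod 122)
97^30 ≡ 1 (mod 122) ✓
So ord_122(97) = 30, hence |⟨97⟩| = 30.
The index is φ(122) / ord(97) = 60 / 30 = 2.

2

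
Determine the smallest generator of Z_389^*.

φ(389) = 389 − 1 = 388 = 2^2 · 97.
g is a primitive root iff g^(388/q) ≢ 1 (mod 389) for each prime q ∈ {2, 97}.
g = 2: 2^194 ≡ 388; 2^4 ≡ 16 — none is 1, so 2 is a primitive root.
So 2 is the smallest generator of (Z/389Z)^×.

2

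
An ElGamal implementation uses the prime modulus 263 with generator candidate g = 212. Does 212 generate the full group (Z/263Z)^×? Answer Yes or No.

φ(263) = 263 − 1 = 262 = 2 · 131.
Test 212^(262/q) mod 263 for each prime factor q of 262:
212^131 ≡ 262 (mod 263)  [q = 2: ≢ 1 ✓]
212^2 ≡ 234 (mod 263)  [q = 131: ≢ 1 ✓]
Every test exponent gives a nontrivial residue, hence 212 generates the full group.

Yes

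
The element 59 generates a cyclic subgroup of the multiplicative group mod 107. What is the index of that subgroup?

1

The order of 59 must divide φ(107) = 107 − 1 = 106 = 2 · 53.
Divisors of 106: 1, 2, 53, 106.
Evaluate successive powers at the divisors of 106:
59^1 ≡ 59 (mod 107)
59^2 ≡ 57 (mod 107)
59^53 ≡ 106 (mod 107)
59^106 ≡ 1 (mod 107) ✓
The order of 59 is 106, so the subgroup it generates has 106 elements.
Index = |(Z/107Z)^×| / |⟨59⟩| = 106 / 106 = 1.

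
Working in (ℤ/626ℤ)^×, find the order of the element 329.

39

The order of 329 must divide φ(626) = φ(2)·φ(313) = 1·312 = 312 = 2^3 · 3 · 13.
Divisors of 312: 1, 2, 3, 4, 6, 8, 12, 13, 24, 26, 39, 52, 78, 104, 156, 312.
Test each divisor d:
329^1 ≡ 329
329^2 ≡ 569
329^3 ≡ 27
329^4 ≡ 119
329^6 ≡ 103
329^8 ≡ 389
329^12 ≡ 593
329^13 ≡ 411
329^24 ≡ 463
329^26 ≡ 527
329^39 ≡ 1
Hence ord(329) = 39.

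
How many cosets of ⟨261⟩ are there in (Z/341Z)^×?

10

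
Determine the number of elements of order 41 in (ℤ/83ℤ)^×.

40

φ(83) = 83 − 1 = 82 = 2 · 41.
Since (Z/83Z)^× is cyclic of order 82, the number of elements of order d is φ(d) when d | 82 and 0 otherwise.
41 | 82, and φ(41) = 41 − 1 = 40.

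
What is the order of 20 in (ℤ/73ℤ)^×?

The order of 20 must divide φ(73) = 73 − 1 = 72 = 2^3 · 3^2.
Divisors of 72: 1, 2, 3, 4, 6, 8, 9, 12, 18, 24, 36, 72.
Evaluate successive powers at the divisors of 72:
20^1 ≡ 20 (mod 73)
20^2 ≡ 35 (mod 73)
20^3 ≡ 43 (mod 73)
20^4 ≡ 57 (mod 73)
20^6 ≡ 24 (mod 73)
20^8 ≡ 37 (mod 73)
20^9 ≡ 10 (mod 73)
20^12 ≡ 65 (mod 73)
20^18 ≡ 27 (mod 73)
20^24 ≡ 64 (mod 73)
20^36 ≡ 72 (mod 73)
20^72 ≡ 1 (mod 73) ✓
Therefore the multiplicative order of 20 modulo 73 is 72.

72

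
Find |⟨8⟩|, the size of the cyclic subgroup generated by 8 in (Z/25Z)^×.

20

By Lagrange's theorem, ord_25(8) divides φ(25) = φ(5^2) = 5·(5−1) = 20 = 2^2 · 5.
Divisors of 20: 1, 2, 4, 5, 10, 20.
Check 8^d mod 25 for each divisor in increasing order:
8^1 ≡ 8
8^2 ≡ 14
8^4 ≡ 21
8^5 ≡ 18
8^10 ≡ 24
8^20 ≡ 1
So ord_25(8) = 20.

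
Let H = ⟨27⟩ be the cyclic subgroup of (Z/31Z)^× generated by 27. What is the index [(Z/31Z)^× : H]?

Since 27 ∈ (Z/31Z)^×, its order divides φ(31) = 31 − 1 = 30 = 2 · 3 · 5.
Divisors of 30: 1, 2, 3, 5, 6, 10, 15, 30.
Test each divisor d:
27^1 ≡ 27 (mod 31)
27^2 ≡ 16 (mod 31)
27^3 ≡ 29 (mod 31)
27^5 ≡ 30 (mod 31)
27^6 ≡ 4 (mod 31)
27^10 ≡ 1 (mod 31) ✓
The order of 27 is 10, so the subgroup it generates has 10 elements.
The index is φ(31) / ord(27) = 30 / 10 = 3.

3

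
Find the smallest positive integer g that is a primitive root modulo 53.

φ(53) = 53 − 1 = 52 = 2^2 · 13.
Test candidates g = 2, 3, … against the prime factors q ∈ {2, 13} of φ(53): g is a generator iff g^(52/q) ≢ 1 for every such q.
g = 2: 2^26 ≡ 52; 2^4 ≡ 16 — none is 1, so 2 is a primitive root.
The smallest primitive root modulo 53 is 2.

2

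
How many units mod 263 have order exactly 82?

0

φ(263) = 263 − 1 = 262 = 2 · 131.
Since (Z/263Z)^× is cyclic of order 262, the number of elements of order d is φ(d) when d | 262 and 0 otherwise.
Since 82 ∤ 262, the count is 0.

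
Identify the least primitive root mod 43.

3

φ(43) = 43 − 1 = 42 = 2 · 3 · 7.
g is a primitive root iff g^(42/q) ≢ 1 (mod 43) for each prime q ∈ {2, 3, 7}.
g = 2: 2^21 ≡ 42; 2^14 ≡ 1 — hits 1, so not a primitive root.
g = 3: 3^21 ≡ 42; 3^14 ≡ 36; 3^6 ≡ 41 — none is 1, so 3 is a primitive root.
The smallest primitive root modulo 43 is 3.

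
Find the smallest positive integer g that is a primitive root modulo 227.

2

φ(227) = 227 − 1 = 226 = 2 · 113.
Test candidates g = 2, 3, … against the prime factors q ∈ {2, 113} of φ(227): g is a generator iff g^(226/q) ≢ 1 for every such q.
g = 2: 2^113 ≡ 226; 2^2 ≡ 4 — none is 1, so 2 is a primitive root.
The smallest primitive root modulo 227 is 2.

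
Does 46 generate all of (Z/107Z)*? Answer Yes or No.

φ(107) = 107 − 1 = 106 = 2 · 53.
Test 46^(106/q) mod 107 for each prime factor q of 106:
46^53 ≡ 106 (mod 107)  [q = 2: ≢ 1 ✓]
46^2 ≡ 83 (mod 107)  [q = 53: ≢ 1 ✓]
None equal 1, so ord_107(46) = 106: 46 is a primitive root.

Yes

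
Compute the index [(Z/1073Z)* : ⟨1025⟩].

12

ord(1025) | φ(1073) = φ(29·37) = (29−1)·(37−1) = 28·36 = 1008 = 2^4 · 3^2 · 7.
Divisors of 1008: 1, 2, 3, 4, 6, 7, 8, 9, 12, 14, 16, 18, 21, 24, 28, 36, 42, 48, 56, 63, 72, 84, 112, 126, 144, 168, 252, 336, 504, 1008.
Check 1025^d mod 1073 for each divisor in increasing order:
1025^1 ≡ 1025
1025^2 ≡ 158
1025^3 ≡ 1000
1025^4 ≡ 285
1025^6 ≡ 1037
1025^7 ≡ 655
1025^8 ≡ 750
1025^9 ≡ 482
1025^12 ≡ 223
1025^14 ≡ 898
1025^16 ≡ 248
1025^18 ≡ 556
1025^21 ≡ 186
1025^24 ≡ 371
1025^28 ≡ 581
1025^36 ≡ 112
1025^42 ≡ 260
1025^48 ≡ 297
1025^56 ≡ 639
1025^63 ≡ 75
1025^72 ≡ 741
1025^84 ≡ 1
So ord_1073(1025) = 84, hence |⟨1025⟩| = 84.
[(Z/1073Z)^× : ⟨1025⟩] = 1008/84 = 12.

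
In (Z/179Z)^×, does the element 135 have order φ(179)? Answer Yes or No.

φ(179) = 179 − 1 = 178 = 2 · 89.
Test 135^(178/q) mod 179 for each prime factor q of 178:
135^89 ≡ 1 (mod 179)  [q = 2: ≡ 1 ✗]
135^2 ≡ 146 (mod 179)  [q = 89: ≢ 1 ✓]
Since 135^89 ≡ 1, the order of 135 divides 89 < 178, so 135 is not a primitive root.

No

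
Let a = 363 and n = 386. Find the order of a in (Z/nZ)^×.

By Lagrange's theorem, ord_386(363) divides φ(386) = φ(2)·φ(193) = 1·192 = 192 = 2^6 · 3.
Divisors of 192: 1, 2, 3, 4, 6, 8, 12, 16, 24, 32, 48, 64, 96, 192.
Evaluate successive powers at the divisors of 192:
363^1 ≡ 363 (mod 386)
363^2 ≡ 143 (mod 386)
363^3 ≡ 185 (mod 386)
363^4 ≡ 377 (mod 386)
363^6 ≡ 257 (mod 386)
363^8 ≡ 81 (mod 386)
363^12 ≡ 43 (mod 386)
363^16 ≡ 385 (mod 386)
363^24 ≡ 305 (mod 386)
363^32 ≡ 1 (mod 386) ✓
Hence ord(363) = 32.

32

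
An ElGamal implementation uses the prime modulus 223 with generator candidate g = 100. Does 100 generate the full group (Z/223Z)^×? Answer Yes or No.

φ(223) = 223 − 1 = 222 = 2 · 3 · 37.
It suffices to check that the order of 100 is not a proper divisor of 222: compute 100^(222/q) for q ∈ {2, 3, 37}.
100^111 ≡ 1 (mod 223)  [q = 2: ≡ 1 ✗]
100^74 ≡ 183 (mod 223)  [q = 3: ≢ 1 ✓]
100^6 ≡ 164 (mod 223)  [q = 37: ≢ 1 ✓]
Since 100^111 ≡ 1, the order of 100 divides 111 < 222, so 100 is not a primitive root.

No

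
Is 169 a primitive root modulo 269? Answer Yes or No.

No

φ(269) = 269 − 1 = 268 = 2^2 · 67.
Test 169^(268/q) mod 269 for each prime factor q of 268:
169^134 ≡ 1 (mod 269)  [q = 2: ≡ 1 ✗]
169^4 ≡ 57 (mod 269)  [q = 67: ≢ 1 ✓]
169^134 ≡ 1 shows ord(169) | 134, strictly less than φ(269); not a primitive root.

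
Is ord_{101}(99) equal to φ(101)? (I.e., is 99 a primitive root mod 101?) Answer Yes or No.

Yes

φ(101) = 101 − 1 = 100 = 2^2 · 5^2.
99 is a primitive root mod 101 iff 99^(φ(101)/q) ≢ 1 for every prime q | φ(101), i.e. q ∈ {2, 5}.
99^50 ≡ 100 (mod 101)  [q = 2: ≢ 1 ✓]
99^20 ≡ 95 (mod 101)  [q = 5: ≢ 1 ✓]
Every test exponent gives a nontrivial residue, hence 99 generates the full group.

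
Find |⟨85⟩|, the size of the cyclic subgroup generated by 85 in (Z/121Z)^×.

110

Since 85 ∈ (Z/121Z)^×, its order divides φ(121) = φ(11^2) = 11·(11−1) = 110 = 2 · 5 · 11.
Divisors of 110: 1, 2, 5, 10, 11, 22, 55, 110.
Evaluate successive powers at the divisors of 110:
85^1 ≡ 85
85^2 ≡ 86
85^5 ≡ 65
85^10 ≡ 111
85^11 ≡ 118
85^22 ≡ 9
85^55 ≡ 120
85^110 ≡ 1
Hence ord(85) = 110.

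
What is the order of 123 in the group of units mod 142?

70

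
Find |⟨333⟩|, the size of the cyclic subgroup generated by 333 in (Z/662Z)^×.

Since 333 ∈ (Z/662Z)^×, its order divides φ(662) = φ(2)·φ(331) = 1·330 = 330 = 2 · 3 · 5 · 11.
Divisors of 330: 1, 2, 3, 5, 6, 10, 11, 15, 22, 30, 33, 55, 66, 110, 165, 330.
Check 333^d mod 662 for each divisor in increasing order:
333^1 ≡ 333
333^2 ≡ 335
333^3 ≡ 339
333^5 ≡ 363
333^6 ≡ 395
333^10 ≡ 31
333^11 ≡ 393
333^15 ≡ 661
333^22 ≡ 203
333^30 ≡ 1
So ord_662(333) = 30.

30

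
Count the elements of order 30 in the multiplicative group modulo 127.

0

φ(127) = 127 − 1 = 126 = 2 · 3^2 · 7.
In a cyclic group of order 126, there are φ(d) elements of order d for each divisor d of 126, and zero for non-divisors.
Here 126 is not a multiple of 30, so there are no elements of order 30.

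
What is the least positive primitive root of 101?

φ(101) = 101 − 1 = 100 = 2^2 · 5^2.
g is a primitive root iff g^(100/q) ≢ 1 (mod 101) for each prime q ∈ {2, 5}.
g = 2: 2^50 ≡ 100; 2^20 ≡ 95 — none is 1, so 2 is a primitive root.
The smallest primitive root modulo 101 is 2.

2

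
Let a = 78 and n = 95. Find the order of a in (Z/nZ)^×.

Since 78 ∈ (Z/95Z)^×, its order divides φ(95) = φ(5·19) = (5−1)·(19−1) = 4·18 = 72 = 2^3 · 3^2.
Divisors of 72: 1, 2, 3, 4, 6, 8, 9, 12, 18, 24, 36, 72.
Evaluate successive powers at the divisors of 72:
78^1 ≡ 78 (mod 95)
78^2 ≡ 4 (mod 95)
78^3 ≡ 27 (mod 95)
78^4 ≡ 16 (mod 95)
78^6 ≡ 64 (mod 95)
78^8 ≡ 66 (mod 95)
78^9 ≡ 18 (mod 95)
78^12 ≡ 11 (mod 95)
78^18 ≡ 39 (mod 95)
78^24 ≡ 26 (mod 95)
78^36 ≡ 1 (mod 95) ✓
The smallest such exponent is 36, so the order of 78 is 36.

36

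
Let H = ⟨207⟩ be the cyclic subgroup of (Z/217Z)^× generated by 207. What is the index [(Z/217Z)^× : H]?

6

Since 207 ∈ (Z/217Z)^×, its order divides φ(217) = φ(7·31) = (7−1)·(31−1) = 6·30 = 180 = 2^2 · 3^2 · 5.
Divisors of 180: 1, 2, 3, 4, 5, 6, 9, 10, 12, 15, 18, 20, 30, 36, 45, 60, 90, 180.
Compute 207^d (mod 217) for the divisors d until we hit 1:
207^1 ≡ 207 (mod 217)
207^2 ≡ 100 (mod 217)
207^3 ≡ 85 (mod 217)
207^4 ≡ 18 (mod 217)
207^5 ≡ 37 (mod 217)
207^6 ≡ 64 (mod 217)
207^9 ≡ 15 (mod 217)
207^10 ≡ 67 (mod 217)
207^12 ≡ 190 (mod 217)
207^15 ≡ 92 (mod 217)
207^18 ≡ 8 (mod 217)
207^20 ≡ 149 (mod 217)
207^30 ≡ 1 (mod 217) ✓
Thus |⟨207⟩| = ord(207) = 30.
Index = |(Z/217Z)^×| / |⟨207⟩| = 180 / 30 = 6.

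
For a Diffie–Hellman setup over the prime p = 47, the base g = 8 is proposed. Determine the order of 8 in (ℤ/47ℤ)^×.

23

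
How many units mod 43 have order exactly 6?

φ(43) = 43 − 1 = 42 = 2 · 3 · 7.
Since (Z/43Z)^× is cyclic of order 42, the number of elements of order d is φ(d) when d | 42 and 0 otherwise.
6 = 2 · 3 divides 42, and φ(6) = 2.

2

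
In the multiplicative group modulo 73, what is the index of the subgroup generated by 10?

9

By Lagrange's theorem, ord_73(10) divides φ(73) = 73 − 1 = 72 = 2^3 · 3^2.
Divisors of 72: 1, 2, 3, 4, 6, 8, 9, 12, 18, 24, 36, 72.
Test each divisor d:
10^1 ≡ 10 (mod 73)
10^2 ≡ 27 (mod 73)
10^3 ≡ 51 (mod 73)
10^4 ≡ 72 (mod 73)
10^6 ≡ 46 (mod 73)
10^8 ≡ 1 (mod 73) ✓
Thus |⟨10⟩| = ord(10) = 8.
Index = |(Z/73Z)^×| / |⟨10⟩| = 72 / 8 = 9.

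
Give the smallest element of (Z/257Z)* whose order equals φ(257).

3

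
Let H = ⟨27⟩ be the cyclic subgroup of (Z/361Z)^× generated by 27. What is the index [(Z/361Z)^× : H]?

3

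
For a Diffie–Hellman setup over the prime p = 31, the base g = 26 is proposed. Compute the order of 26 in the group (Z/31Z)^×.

By Lagrange's theorem, ord_31(26) divides φ(31) = 31 − 1 = 30 = 2 · 3 · 5.
Divisors of 30: 1, 2, 3, 5, 6, 10, 15, 30.
Check 26^d mod 31 for each divisor in increasing order:
26^1 ≡ 26 (mod 31)
26^2 ≡ 25 (mod 31)
26^3 ≡ 30 (mod 31)
26^5 ≡ 6 (mod 31)
26^6 ≡ 1 (mod 31) ✓
The smallest such exponent is 6, so the order of 26 is 6.

6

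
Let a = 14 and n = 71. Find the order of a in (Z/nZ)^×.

10

The order of 14 must divide φ(71) = 71 − 1 = 70 = 2 · 5 · 7.
Divisors of 70: 1, 2, 5, 7, 10, 14, 35, 70.
Test each divisor d:
14^1 ≡ 14
14^2 ≡ 54
14^5 ≡ 70
14^7 ≡ 17
14^10 ≡ 1
Therefore the multiplicative order of 14 modulo 71 is 10.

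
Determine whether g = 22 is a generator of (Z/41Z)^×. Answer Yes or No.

Yes

φ(41) = 41 − 1 = 40 = 2^3 · 5.
22 is a primitive root mod 41 iff 22^(φ(41)/q) ≢ 1 for every prime q | φ(41), i.e. q ∈ {2, 5}.
22^20 ≡ 40 (mod 41)  [q = 2: ≢ 1 ✓]
22^8 ≡ 37 (mod 41)  [q = 5: ≢ 1 ✓]
None equal 1, so ord_41(22) = 40: 22 is a primitive root.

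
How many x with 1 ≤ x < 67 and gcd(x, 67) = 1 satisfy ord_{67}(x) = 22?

φ(67) = 67 − 1 = 66 = 2 · 3 · 11.
In a cyclic group of order 66, there are φ(d) elements of order d for each divisor d of 66, and zero for non-divisors.
22 = 2 · 11 divides 66, and φ(22) = 10.

10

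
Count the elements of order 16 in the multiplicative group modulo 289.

8

φ(289) = φ(17^2) = 17·(17−1) = 272 = 2^4 · 17.
In a cyclic group of order 272, there are φ(d) elements of order d for each divisor d of 272, and zero for non-divisors.
16 = 2^4 divides 272, and φ(16) = 8.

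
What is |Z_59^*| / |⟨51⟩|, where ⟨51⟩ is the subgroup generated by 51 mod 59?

Since 51 ∈ (Z/59Z)^×, its order divides φ(59) = 59 − 1 = 58 = 2 · 29.
Divisors of 58: 1, 2, 29, 58.
Evaluate successive powers at the divisors of 58:
51^1 ≡ 51 (mod 59)
51^2 ≡ 5 (mod 59)
51^29 ≡ 1 (mod 59) ✓
Thus |⟨51⟩| = ord(51) = 29.
The index is φ(59) / ord(51) = 58 / 29 = 2.

2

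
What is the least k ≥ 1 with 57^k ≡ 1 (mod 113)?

ord(57) | φ(113) = 113 − 1 = 112 = 2^4 · 7.
Divisors of 112: 1, 2, 4, 7, 8, 14, 16, 28, 56, 112.
Test each divisor d:
57^1 ≡ 57 (mod 113)
57^2 ≡ 85 (mod 113)
57^4 ≡ 106 (mod 113)
57^7 ≡ 98 (mod 113)
57^8 ≡ 49 (mod 113)
57^14 ≡ 112 (mod 113)
57^16 ≡ 28 (mod 113)
57^28 ≡ 1 (mod 113) ✓
The smallest such exponent is 28, so the order of 57 is 28.

28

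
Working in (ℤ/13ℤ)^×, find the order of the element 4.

6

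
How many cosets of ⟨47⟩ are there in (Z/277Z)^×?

2

The order of 47 must divide φ(277) = 277 − 1 = 276 = 2^2 · 3 · 23.
Divisors of 276: 1, 2, 3, 4, 6, 12, 23, 46, 69, 92, 138, 276.
Test each divisor d:
47^1 ≡ 47 (mod 277)
47^2 ≡ 270 (mod 277)
47^3 ≡ 225 (mod 277)
47^4 ≡ 49 (mod 277)
47^6 ≡ 211 (mod 277)
47^12 ≡ 201 (mod 277)
47^23 ≡ 117 (mod 277)
47^46 ≡ 116 (mod 277)
47^69 ≡ 276 (mod 277)
47^92 ≡ 160 (mod 277)
47^138 ≡ 1 (mod 277) ✓
So ord_277(47) = 138, hence |⟨47⟩| = 138.
[(Z/277Z)^× : ⟨47⟩] = 276/138 = 2.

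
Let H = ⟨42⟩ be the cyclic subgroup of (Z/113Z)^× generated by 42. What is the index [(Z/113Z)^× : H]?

7

By Lagrange's theorem, ord_113(42) divides φ(113) = 113 − 1 = 112 = 2^4 · 7.
Divisors of 112: 1, 2, 4, 7, 8, 14, 16, 28, 56, 112.
Test each divisor d:
42^1 ≡ 42
42^2 ≡ 69
42^4 ≡ 15
42^7 ≡ 78
42^8 ≡ 112
42^14 ≡ 95
42^16 ≡ 1
The order of 42 is 16, so the subgroup it generates has 16 elements.
The index is φ(113) / ord(42) = 112 / 16 = 7.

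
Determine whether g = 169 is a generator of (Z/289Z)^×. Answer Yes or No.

No

φ(289) = φ(17^2) = 17·(17−1) = 272 = 2^4 · 17.
An element g generates (Z/289Z)^× iff g^(272/q) ≢ 1 (mod 289) for each prime q ∈ {2, 17}.
169^136 ≡ 1 (mod 289)  [q = 2: ≡ 1 ✗]
169^16 ≡ 171 (mod 289)  [q = 17: ≢ 1 ✓]
169^136 ≡ 1 shows ord(169) | 136, strictly less than φ(289); not a primitive root.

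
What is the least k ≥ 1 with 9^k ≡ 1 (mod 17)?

ord(9) | φ(17) = 17 − 1 = 16 = 2^4.
Divisors of 16: 1, 2, 4, 8, 16.
Evaluate successive powers at the divisors of 16:
9^1 ≡ 9 (mod 17)
9^2 ≡ 13 (mod 17)
9^4 ≡ 16 (mod 17)
9^8 ≡ 1 (mod 17) ✓
Therefore the multiplicative order of 9 modulo 17 is 8.

8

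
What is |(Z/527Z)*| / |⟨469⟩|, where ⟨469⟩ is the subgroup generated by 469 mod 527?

6

By Lagrange's theorem, ord_527(469) divides φ(527) = φ(17·31) = (17−1)·(31−1) = 16·30 = 480 = 2^5 · 3 · 5.
Divisors of 480: 1, 2, 3, 4, 5, 6, 8, 10, 12, 15, 16, 20, 24, 30, 32, 40, 48, 60, 80, 96, 120, 160, 240, 480.
Test each divisor d:
469^1 ≡ 469 (mod 527)
469^2 ≡ 202 (mod 527)
469^3 ≡ 405 (mod 527)
469^4 ≡ 225 (mod 527)
469^5 ≡ 125 (mod 527)
469^6 ≡ 128 (mod 527)
469^8 ≡ 33 (mod 527)
469^10 ≡ 342 (mod 527)
469^12 ≡ 47 (mod 527)
469^15 ≡ 63 (mod 527)
469^16 ≡ 35 (mod 527)
469^20 ≡ 497 (mod 527)
469^24 ≡ 101 (mod 527)
469^30 ≡ 280 (mod 527)
469^32 ≡ 171 (mod 527)
469^40 ≡ 373 (mod 527)
469^48 ≡ 188 (mod 527)
469^60 ≡ 404 (mod 527)
469^80 ≡ 1 (mod 527) ✓
So ord_527(469) = 80, hence |⟨469⟩| = 80.
[(Z/527Z)^× : ⟨469⟩] = 480/80 = 6.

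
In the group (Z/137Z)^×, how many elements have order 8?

4

φ(137) = 137 − 1 = 136 = 2^3 · 17.
Since (Z/137Z)^× is cyclic of order 136, the number of elements of order d is φ(d) when d | 136 and 0 otherwise.
8 = 2^3 divides 136, and φ(8) = 4.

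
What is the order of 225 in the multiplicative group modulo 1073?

126

By Lagrange's theorem, ord_1073(225) divides φ(1073) = φ(29·37) = (29−1)·(37−1) = 28·36 = 1008 = 2^4 · 3^2 · 7.
Divisors of 1008: 1, 2, 3, 4, 6, 7, 8, 9, 12, 14, 16, 18, 21, 24, 28, 36, 42, 48, 56, 63, 72, 84, 112, 126, 144, 168, 252, 336, 504, 1008.
Evaluate successive powers at the divisors of 1008:
225^1 ≡ 225
225^2 ≡ 194
225^3 ≡ 730
225^4 ≡ 81
225^6 ≡ 692
225^7 ≡ 115
225^8 ≡ 123
225^9 ≡ 850
225^12 ≡ 306
225^14 ≡ 349
225^16 ≡ 107
225^18 ≡ 371
225^21 ≡ 434
225^24 ≡ 285
225^28 ≡ 552
225^36 ≡ 297
225^42 ≡ 581
225^48 ≡ 750
225^56 ≡ 1045
225^63 ≡ 1072
225^72 ≡ 223
225^84 ≡ 639
225^112 ≡ 784
225^126 ≡ 1
Therefore the multiplicative order of 225 modulo 1073 is 126.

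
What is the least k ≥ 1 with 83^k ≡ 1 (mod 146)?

8

ord(83) | φ(146) = φ(2)·φ(73) = 1·72 = 72 = 2^3 · 3^2.
Divisors of 72: 1, 2, 3, 4, 6, 8, 9, 12, 18, 24, 36, 72.
Test each divisor d:
83^1 ≡ 83
83^2 ≡ 27
83^3 ≡ 51
83^4 ≡ 145
83^6 ≡ 119
83^8 ≡ 1
Therefore the multiplicative order of 83 modulo 146 is 8.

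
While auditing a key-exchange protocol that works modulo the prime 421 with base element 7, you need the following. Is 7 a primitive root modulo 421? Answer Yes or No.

No

φ(421) = 421 − 1 = 420 = 2^2 · 3 · 5 · 7.
An element g generates (Z/421Z)^× iff g^(420/q) ≢ 1 (mod 421) for each prime q ∈ {2, 3, 5, 7}.
7^210 ≡ 1 (mod 421)  [q = 2: ≡ 1 ✗]
7^140 ≡ 1 (mod 421)  [q = 3: ≡ 1 ✗]
7^84 ≡ 279 (mod 421)  [q = 5: ≢ 1 ✓]
7^60 ≡ 75 (mod 421)  [q = 7: ≢ 1 ✓]
Since 7^210 ≡ 1, the order of 7 divides 210 < 420, so 7 is not a primitive root.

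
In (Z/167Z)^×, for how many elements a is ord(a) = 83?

φ(167) = 167 − 1 = 166 = 2 · 83.
Since (Z/167Z)^× is cyclic of order 166, the number of elements of order d is φ(d) when d | 166 and 0 otherwise.
83 | 166, and φ(83) = 83 − 1 = 82.

82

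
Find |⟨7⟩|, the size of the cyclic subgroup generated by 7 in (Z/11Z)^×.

Since 7 ∈ (Z/11Z)^×, its order divides φ(11) = 11 − 1 = 10 = 2 · 5.
Divisors of 10: 1, 2, 5, 10.
Test each divisor d:
7^1 ≡ 7 (mod 11)
7^2 ≡ 5 (mod 11)
7^5 ≡ 10 (mod 11)
7^10 ≡ 1 (mod 11) ✓
So ord_11(7) = 10.

10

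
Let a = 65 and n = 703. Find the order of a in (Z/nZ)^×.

18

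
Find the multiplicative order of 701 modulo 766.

382

Since 701 ∈ (Z/766Z)^×, its order divides φ(766) = φ(2)·φ(383) = 1·382 = 382 = 2 · 191.
Divisors of 382: 1, 2, 191, 382.
Evaluate successive powers at the divisors of 382:
701^1 ≡ 701 (mod 766)
701^2 ≡ 395 (mod 766)
701^191 ≡ 765 (mod 766)
701^382 ≡ 1 (mod 766) ✓
So ord_766(701) = 382.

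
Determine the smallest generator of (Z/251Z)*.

φ(251) = 251 − 1 = 250 = 2 · 5^3.
Test candidates g = 2, 3, … against the prime factors q ∈ {2, 5} of φ(251): g is a generator iff g^(250/q) ≢ 1 for every such q.
g = 2: 2^125 ≡ 250; 2^50 ≡ 1 — hits 1, so not a primitive root.
g = 3: 3^125 ≡ 1 — hits 1, so not a primitive root.
g = 4: 4^125 ≡ 1 — hits 1, so not a primitive root.
g = 5: 5^125 ≡ 1 — hits 1, so not a primitive root.
g = 6: 6^125 ≡ 250; 6^50 ≡ 219 — none is 1, so 6 is a primitive root.
Hence the least primitive root of 251 is 6.

6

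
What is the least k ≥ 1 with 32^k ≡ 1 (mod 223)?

The order of 32 must divide φ(223) = 223 − 1 = 222 = 2 · 3 · 37.
Divisors of 222: 1, 2, 3, 6, 37, 74, 111, 222.
Evaluate successive powers at the divisors of 222:
32^1 ≡ 32 (mod 223)
32^2 ≡ 132 (mod 223)
32^3 ≡ 210 (mod 223)
32^6 ≡ 169 (mod 223)
32^37 ≡ 1 (mod 223) ✓
Hence ord(32) = 37.

37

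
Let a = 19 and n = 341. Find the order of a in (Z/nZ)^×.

30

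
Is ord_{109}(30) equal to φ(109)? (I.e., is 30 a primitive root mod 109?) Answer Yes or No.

Yes

φ(109) = 109 − 1 = 108 = 2^2 · 3^3.
An element g generates (Z/109Z)^× iff g^(108/q) ≢ 1 (mod 109) for each prime q ∈ {2, 3}.
30^54 ≡ 108 (mod 109)  [q = 2: ≢ 1 ✓]
30^36 ≡ 45 (mod 109)  [q = 3: ≢ 1 ✓]
Every test exponent gives a nontrivial residue, hence 30 generates the full group.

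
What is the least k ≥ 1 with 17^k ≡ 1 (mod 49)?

42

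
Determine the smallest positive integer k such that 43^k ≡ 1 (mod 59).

The order of 43 must divide φ(59) = 59 − 1 = 58 = 2 · 29.
Divisors of 58: 1, 2, 29, 58.
Compute 43^d (mod 59) for the divisors d until we hit 1:
43^1 ≡ 43 (mod 59)
43^2 ≡ 20 (mod 59)
43^29 ≡ 58 (mod 59)
43^58 ≡ 1 (mod 59) ✓
So ord_59(43) = 58.

58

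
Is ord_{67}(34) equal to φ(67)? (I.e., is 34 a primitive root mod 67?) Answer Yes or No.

Yes

φ(67) = 67 − 1 = 66 = 2 · 3 · 11.
It suffices to check that the order of 34 is not a proper divisor of 66: compute 34^(66/q) for q ∈ {2, 3, 11}.
34^33 ≡ 66 (mod 67)  [q = 2: ≢ 1 ✓]
34^22 ≡ 29 (mod 67)  [q = 3: ≢ 1 ✓]
34^6 ≡ 22 (mod 67)  [q = 11: ≢ 1 ✓]
None equal 1, so ord_67(34) = 66: 34 is a primitive root.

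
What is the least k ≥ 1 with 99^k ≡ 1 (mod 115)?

Since 99 ∈ (Z/115Z)^×, its order divides φ(115) = φ(5·23) = (5−1)·(23−1) = 4·22 = 88 = 2^3 · 11.
Divisors of 88: 1, 2, 4, 8, 11, 22, 44, 88.
Check 99^d mod 115 for each divisor in increasing order:
99^1 ≡ 99
99^2 ≡ 26
99^4 ≡ 101
99^8 ≡ 81
99^11 ≡ 114
99^22 ≡ 1
So ord_115(99) = 22.

22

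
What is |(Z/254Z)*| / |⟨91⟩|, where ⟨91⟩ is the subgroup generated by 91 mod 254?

1

The order of 91 must divide φ(254) = φ(2)·φ(127) = 1·126 = 126 = 2 · 3^2 · 7.
Divisors of 126: 1, 2, 3, 6, 7, 9, 14, 18, 21, 42, 63, 126.
Test each divisor d:
91^1 ≡ 91
91^2 ≡ 153
91^3 ≡ 207
91^6 ≡ 177
91^7 ≡ 105
91^9 ≡ 63
91^14 ≡ 103
91^18 ≡ 159
91^21 ≡ 147
91^42 ≡ 19
91^63 ≡ 253
91^126 ≡ 1
So ord_254(91) = 126, hence |⟨91⟩| = 126.
[(Z/254Z)^× : ⟨91⟩] = 126/126 = 1.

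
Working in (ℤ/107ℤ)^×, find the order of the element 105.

The order of 105 must divide φ(107) = 107 − 1 = 106 = 2 · 53.
Divisors of 106: 1, 2, 53, 106.
Evaluate successive powers at the divisors of 106:
105^1 ≡ 105 (mod 107)
105^2 ≡ 4 (mod 107)
105^53 ≡ 1 (mod 107) ✓
The smallest such exponent is 53, so the order of 105 is 53.

53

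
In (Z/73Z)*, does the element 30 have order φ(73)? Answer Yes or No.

No

φ(73) = 73 − 1 = 72 = 2^3 · 3^2.
It suffices to check that the order of 30 is not a proper divisor of 72: compute 30^(72/q) for q ∈ {2, 3}.
30^36 ≡ 72 (mod 73)  [q = 2: ≢ 1 ✓]
30^24 ≡ 1 (mod 73)  [q = 3: ≡ 1 ✗]
Since 30^24 ≡ 1, the order of 30 divides 24 < 72, so 30 is not a primitive root.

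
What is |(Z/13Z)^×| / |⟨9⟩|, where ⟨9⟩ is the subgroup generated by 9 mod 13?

4

The order of 9 must divide φ(13) = 13 − 1 = 12 = 2^2 · 3.
Divisors of 12: 1, 2, 3, 4, 6, 12.
Test each divisor d:
9^1 ≡ 9 (mod 13)
9^2 ≡ 3 (mod 13)
9^3 ≡ 1 (mod 13) ✓
Thus |⟨9⟩| = ord(9) = 3.
[(Z/13Z)^× : ⟨9⟩] = 12/3 = 4.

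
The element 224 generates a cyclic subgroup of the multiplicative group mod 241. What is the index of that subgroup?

3

ord(224) | φ(241) = 241 − 1 = 240 = 2^4 · 3 · 5.
Divisors of 240: 1, 2, 3, 4, 5, 6, 8, 10, 12, 15, 16, 20, 24, 30, 40, 48, 60, 80, 120, 240.
Check 224^d mod 241 for each divisor in increasing order:
224^1 ≡ 224 (mod 241)
224^2 ≡ 48 (mod 241)
224^3 ≡ 148 (mod 241)
224^4 ≡ 135 (mod 241)
224^5 ≡ 115 (mod 241)
224^6 ≡ 214 (mod 241)
224^8 ≡ 150 (mod 241)
224^10 ≡ 211 (mod 241)
224^12 ≡ 6 (mod 241)
224^15 ≡ 165 (mod 241)
224^16 ≡ 87 (mod 241)
224^20 ≡ 177 (mod 241)
224^24 ≡ 36 (mod 241)
224^30 ≡ 233 (mod 241)
224^40 ≡ 240 (mod 241)
224^48 ≡ 91 (mod 241)
224^60 ≡ 64 (mod 241)
224^80 ≡ 1 (mod 241) ✓
The order of 224 is 80, so the subgroup it generates has 80 elements.
The index is φ(241) / ord(224) = 240 / 80 = 3.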